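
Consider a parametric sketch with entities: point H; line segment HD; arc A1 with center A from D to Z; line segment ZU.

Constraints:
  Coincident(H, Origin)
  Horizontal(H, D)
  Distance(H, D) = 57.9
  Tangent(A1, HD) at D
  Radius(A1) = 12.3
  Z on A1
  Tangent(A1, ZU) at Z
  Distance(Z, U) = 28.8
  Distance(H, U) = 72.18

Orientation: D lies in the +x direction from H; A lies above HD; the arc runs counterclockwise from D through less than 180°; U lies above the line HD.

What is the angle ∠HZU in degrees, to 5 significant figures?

80.188°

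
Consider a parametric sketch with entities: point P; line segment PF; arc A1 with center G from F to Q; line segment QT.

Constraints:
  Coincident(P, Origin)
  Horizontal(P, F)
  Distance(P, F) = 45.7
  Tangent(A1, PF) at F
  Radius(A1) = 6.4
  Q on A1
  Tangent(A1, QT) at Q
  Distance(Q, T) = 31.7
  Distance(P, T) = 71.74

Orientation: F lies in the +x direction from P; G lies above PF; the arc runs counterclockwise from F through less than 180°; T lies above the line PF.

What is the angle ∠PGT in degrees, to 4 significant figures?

131.3°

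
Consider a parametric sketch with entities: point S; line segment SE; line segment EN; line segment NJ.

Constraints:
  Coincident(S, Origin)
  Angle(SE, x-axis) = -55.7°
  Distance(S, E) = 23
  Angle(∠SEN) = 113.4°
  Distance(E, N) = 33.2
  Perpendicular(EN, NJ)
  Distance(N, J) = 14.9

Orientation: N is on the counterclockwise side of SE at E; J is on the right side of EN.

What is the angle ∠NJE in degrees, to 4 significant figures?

65.83°

∠SEN = 113.4°, so EN runs at -55.7° + (180° − 113.4°) = 10.90° from the x-axis; with |EN| = 33.2, N = E + 33.2·(cos 10.90°, sin 10.90°) = (45.56, -12.72). The perpendicularity gives NJ at right angles to EN; with |NJ| = 14.9 on the right of EN, J = N + 14.9·(0.1891, -0.9820) = (48.38, -27.35). Then cos ∠NJE = JN·JE / (|JN||JE|), giving 65.83°.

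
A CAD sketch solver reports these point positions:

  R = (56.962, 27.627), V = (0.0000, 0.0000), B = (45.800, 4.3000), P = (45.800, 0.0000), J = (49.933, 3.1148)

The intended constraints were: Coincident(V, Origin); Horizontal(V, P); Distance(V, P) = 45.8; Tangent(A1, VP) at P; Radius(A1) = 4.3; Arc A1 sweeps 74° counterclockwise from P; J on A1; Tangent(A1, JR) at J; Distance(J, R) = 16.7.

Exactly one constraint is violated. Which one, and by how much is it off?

Distance(J, R) = 16.7 — off by 8.80.

V = (0.00, 0.00) ✓; V.y = 0.00, P.y = 0.00 ✓; |VP| = 45.80 ✓; ∠(BP, PV) = 90.00° ✓; |BP| = 4.300 ✓; bearing(B→J) − bearing(B→P) = 74.00° ✓; |BJ| = 4.300 ✓; ∠(BJ, JR) = 90.00° ✓; |JR| = 25.50 ✗.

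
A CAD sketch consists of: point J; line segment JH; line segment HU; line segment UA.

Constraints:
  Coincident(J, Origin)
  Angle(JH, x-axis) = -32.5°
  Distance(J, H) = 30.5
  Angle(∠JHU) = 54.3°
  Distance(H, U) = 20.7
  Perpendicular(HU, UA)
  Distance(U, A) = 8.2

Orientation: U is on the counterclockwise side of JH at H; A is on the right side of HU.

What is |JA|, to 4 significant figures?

33.10

J is at the origin; JH runs at -32.5° with length 30.5, so H = 30.5·(cos -32.5°, sin -32.5°) = (25.72, -16.39). ∠JHU = 54.3°, so HU runs at -32.5° + (180° − 54.3°) = 93.20° from the x-axis; with |HU| = 20.7, U = H + 20.7·(cos 93.20°, sin 93.20°) = (24.57, 4.280). HU is perpendicular to UA; with |UA| = 8.2 on the right of HU, A = U + 8.2·(0.9984, 0.05582) = (32.76, 4.738). Then |JA| = |A − J| = 33.10.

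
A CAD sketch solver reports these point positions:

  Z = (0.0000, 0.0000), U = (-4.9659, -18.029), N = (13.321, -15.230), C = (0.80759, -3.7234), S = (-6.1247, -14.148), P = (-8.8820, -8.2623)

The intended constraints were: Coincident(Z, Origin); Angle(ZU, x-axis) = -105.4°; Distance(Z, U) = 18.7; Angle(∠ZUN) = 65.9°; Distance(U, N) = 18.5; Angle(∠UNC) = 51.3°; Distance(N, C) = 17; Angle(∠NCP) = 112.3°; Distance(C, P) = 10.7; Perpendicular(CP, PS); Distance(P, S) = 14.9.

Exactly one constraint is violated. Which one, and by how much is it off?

Distance(P, S) = 14.9 — off by 8.40.

Z = (0.00, 0.00) ✓; ZU at -105.4° ✓; |ZU| = 18.70 ✓; ∠ZUN = 65.90° ✓; |UN| = 18.50 ✓; ∠UNC = 51.30° ✓; |NC| = 17.00 ✓; ∠NCP = 112.3° ✓; |CP| = 10.70 ✓; ∠(CP, PS) = 90.00° ✓; |PS| = 6.500 ✗.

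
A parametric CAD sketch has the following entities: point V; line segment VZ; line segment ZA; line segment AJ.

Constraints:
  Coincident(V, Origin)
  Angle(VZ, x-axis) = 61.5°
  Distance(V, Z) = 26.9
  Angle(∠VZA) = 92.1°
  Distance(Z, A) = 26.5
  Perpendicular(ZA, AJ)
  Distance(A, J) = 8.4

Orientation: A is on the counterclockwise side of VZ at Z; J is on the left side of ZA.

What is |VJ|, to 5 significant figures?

33.122

V is at the origin; VZ runs at 61.5° with length 26.9, so Z = 26.9·(cos 61.5°, sin 61.5°) = (12.836, 23.640). ∠VZA = 92.1°, so ZA runs at 61.5° + (180° − 92.1°) = 149.40° from the x-axis; with |ZA| = 26.5, A = Z + 26.5·(cos 149.40°, sin 149.40°) = (-9.9741, 37.130). ZA ⟂ AJ; with |AJ| = 8.4 on the left of ZA, J = A + 8.4·(-0.50904, -0.86074) = (-14.250, 29.900). Then |VJ| = |J − V| = 33.122.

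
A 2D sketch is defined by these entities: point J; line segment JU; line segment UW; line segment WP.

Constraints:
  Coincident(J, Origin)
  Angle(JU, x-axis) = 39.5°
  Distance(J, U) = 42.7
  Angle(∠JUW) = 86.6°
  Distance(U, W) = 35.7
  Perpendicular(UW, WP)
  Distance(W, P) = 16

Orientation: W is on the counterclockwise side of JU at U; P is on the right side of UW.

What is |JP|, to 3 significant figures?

67.4

∠JUW = 86.6°, so UW runs at 39.5° + (180° − 86.6°) = 133° from the x-axis; with |UW| = 35.7, W = U + 35.7·(cos 133°, sin 133°) = (8.65, 53.3). The perpendicularity gives WP at right angles to UW; with |WP| = 16.0 on the right of UW, P = W + 16.0·(0.733, 0.681) = (20.4, 64.2). Then |JP| = |P − J| = 67.4.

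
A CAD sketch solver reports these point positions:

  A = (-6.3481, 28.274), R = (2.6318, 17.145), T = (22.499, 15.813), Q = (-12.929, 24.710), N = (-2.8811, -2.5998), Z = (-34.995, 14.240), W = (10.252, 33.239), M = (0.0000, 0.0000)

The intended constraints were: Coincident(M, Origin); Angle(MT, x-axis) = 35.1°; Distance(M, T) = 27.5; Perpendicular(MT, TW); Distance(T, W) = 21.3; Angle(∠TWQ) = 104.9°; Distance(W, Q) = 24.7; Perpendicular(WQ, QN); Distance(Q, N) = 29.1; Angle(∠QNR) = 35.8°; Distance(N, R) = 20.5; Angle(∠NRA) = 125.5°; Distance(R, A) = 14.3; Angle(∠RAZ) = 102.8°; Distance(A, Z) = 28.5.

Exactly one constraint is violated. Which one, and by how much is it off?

Distance(A, Z) = 28.5 — off by 3.40.

M = (0.00, 0.00) ✓; MT at 35.10° ✓; |MT| = 27.50 ✓; ∠(MT, TW) = 90.00° ✓; |TW| = 21.30 ✓; ∠TWQ = 104.9° ✓; |WQ| = 24.70 ✓; ∠(WQ, QN) = 90.00° ✓; |QN| = 29.10 ✓; ∠QNR = 35.80° ✓; |NR| = 20.50 ✓; ∠NRA = 125.5° ✓; |RA| = 14.30 ✓; ∠RAZ = 102.8° ✓; |AZ| = 31.90 ✗.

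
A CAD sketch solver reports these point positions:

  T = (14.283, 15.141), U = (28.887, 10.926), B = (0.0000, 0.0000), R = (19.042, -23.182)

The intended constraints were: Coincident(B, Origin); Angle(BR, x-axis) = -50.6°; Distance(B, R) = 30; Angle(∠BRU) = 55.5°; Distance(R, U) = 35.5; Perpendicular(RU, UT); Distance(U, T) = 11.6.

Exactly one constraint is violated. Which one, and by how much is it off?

Distance(U, T) = 11.6 — off by 3.60.

B = (0.00, 0.00) ✓; BR at -50.60° ✓; |BR| = 30.00 ✓; ∠BRU = 55.50° ✓; |RU| = 35.50 ✓; ∠(RU, UT) = 90.00° ✓; |UT| = 15.20 ✗.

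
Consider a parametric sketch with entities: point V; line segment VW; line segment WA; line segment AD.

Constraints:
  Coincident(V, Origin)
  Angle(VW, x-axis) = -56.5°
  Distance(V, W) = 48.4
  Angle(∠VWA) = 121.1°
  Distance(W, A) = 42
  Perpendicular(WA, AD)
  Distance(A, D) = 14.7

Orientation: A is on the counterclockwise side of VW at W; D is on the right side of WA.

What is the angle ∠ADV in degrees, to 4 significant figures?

50.04°

∠VWA = 121.1°, so WA runs at -56.5° + (180° − 121.1°) = 2.400° from the x-axis; with |WA| = 42.0, A = W + 42.0·(cos 2.400°, sin 2.400°) = (68.68, -38.60). The perpendicularity gives AD at right angles to WA; with |AD| = 14.7 on the right of WA, D = A + 14.7·(0.04188, -0.9991) = (69.29, -53.29). Then cos ∠ADV = DA·DV / (|DA||DV|), giving 50.04°.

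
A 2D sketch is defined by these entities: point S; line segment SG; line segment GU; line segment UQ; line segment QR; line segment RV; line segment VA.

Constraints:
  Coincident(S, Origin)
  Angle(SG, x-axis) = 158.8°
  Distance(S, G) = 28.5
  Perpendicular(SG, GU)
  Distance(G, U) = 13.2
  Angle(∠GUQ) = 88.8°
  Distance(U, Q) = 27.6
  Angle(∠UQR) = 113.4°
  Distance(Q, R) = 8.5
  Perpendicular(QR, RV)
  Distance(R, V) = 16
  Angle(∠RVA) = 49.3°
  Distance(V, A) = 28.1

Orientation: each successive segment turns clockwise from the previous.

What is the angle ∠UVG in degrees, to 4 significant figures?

37.56°

S is at the origin; SG runs at 158.8° with length 28.5, so G = (-26.57, 10.31). SG ⟂ GU, so GU runs at 68.80°; with |GU| = 13.2, U = (-21.80, 22.61). ∠GUQ = 88.8° gives UQ at -22.40° from the x-axis; with |UQ| = 27.6, Q = (3.720, 12.10). ∠UQR = 113.4° gives QR at -89.00° from the x-axis; with |QR| = 8.5, R = (3.868, 3.597). The perpendicularity gives RV at right angles to QR, so RV runs at -179.0°; with |RV| = 16.0, V = (-12.13, 3.317). Then cos ∠UVG = VU·VG / (|VU||VG|), giving 37.56°.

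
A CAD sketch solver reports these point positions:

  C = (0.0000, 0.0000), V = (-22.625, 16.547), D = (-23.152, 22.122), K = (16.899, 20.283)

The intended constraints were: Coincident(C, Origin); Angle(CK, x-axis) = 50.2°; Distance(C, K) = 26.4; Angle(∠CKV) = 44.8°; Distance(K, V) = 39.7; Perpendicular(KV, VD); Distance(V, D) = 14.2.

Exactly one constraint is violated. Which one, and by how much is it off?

Distance(V, D) = 14.2 — off by 8.60.

C = (0.00, 0.00) ✓; CK at 50.20° ✓; |CK| = 26.40 ✓; ∠CKV = 44.80° ✓; |KV| = 39.70 ✓; ∠(KV, VD) = 90.00° ✓; |VD| = 5.600 ✗.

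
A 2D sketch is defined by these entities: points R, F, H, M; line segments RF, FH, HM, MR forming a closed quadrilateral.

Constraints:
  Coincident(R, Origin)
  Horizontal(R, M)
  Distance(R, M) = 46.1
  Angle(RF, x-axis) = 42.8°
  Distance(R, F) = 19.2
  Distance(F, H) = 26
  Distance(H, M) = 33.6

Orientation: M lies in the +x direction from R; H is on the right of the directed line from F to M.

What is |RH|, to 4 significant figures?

19.88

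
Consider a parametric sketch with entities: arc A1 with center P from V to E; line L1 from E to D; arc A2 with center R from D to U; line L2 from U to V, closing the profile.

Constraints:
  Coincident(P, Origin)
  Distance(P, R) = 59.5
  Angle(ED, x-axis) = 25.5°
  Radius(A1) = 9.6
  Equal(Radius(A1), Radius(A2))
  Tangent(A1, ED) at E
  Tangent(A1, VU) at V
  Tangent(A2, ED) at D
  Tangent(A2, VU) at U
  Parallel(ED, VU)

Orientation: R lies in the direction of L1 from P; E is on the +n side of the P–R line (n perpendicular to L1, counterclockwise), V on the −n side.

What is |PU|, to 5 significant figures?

60.269

The slot axis is L1's direction at 25.5°, so u = (cos 25.5°, sin 25.5°) = (0.90259, 0.43051) and n = (−sin 25.5°, cos 25.5°) = (-0.43051, 0.90259). P is at the origin and R lies 59.5 along u from P, so R = 59.5·u = (53.704, 25.615). Tangency of A1 to both parallel lines with radius 9.6 puts E and V at P ± 9.6·n: E = (-4.1329, 8.6648), V = (4.1329, -8.6648). Equal radii place D and U the same way about R: D = R + 9.6·n = (49.571, 34.280), U = R − 9.6·n = (57.837, 16.951). Then |PU| = |U − P| = 60.269.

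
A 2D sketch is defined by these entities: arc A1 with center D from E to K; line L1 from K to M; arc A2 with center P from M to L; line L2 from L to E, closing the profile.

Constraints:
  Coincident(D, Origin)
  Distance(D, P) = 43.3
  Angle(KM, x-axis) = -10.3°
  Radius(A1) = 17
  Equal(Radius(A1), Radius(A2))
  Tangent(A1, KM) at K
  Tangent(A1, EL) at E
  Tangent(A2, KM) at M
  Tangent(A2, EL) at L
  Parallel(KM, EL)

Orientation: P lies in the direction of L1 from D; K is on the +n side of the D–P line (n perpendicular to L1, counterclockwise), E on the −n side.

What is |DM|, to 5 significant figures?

46.518

The slot axis is L1's direction at -10.3°, so u = (cos -10.3°, sin -10.3°) = (0.98389, -0.17880) and n = (−sin -10.3°, cos -10.3°) = (0.17880, 0.98389). D is at the origin and P lies 43.3 along u from D, so P = 43.3·u = (42.602, -7.7421). Tangency of A1 to both parallel lines with radius 17.0 puts K and E at D ± 17.0·n: K = (3.0396, 16.726), E = (-3.0396, -16.726). Equal radii place M and L the same way about P: M = P + 17.0·n = (45.642, 8.9839), L = P − 17.0·n = (39.563, -24.468). Then |DM| = |M − D| = 46.518.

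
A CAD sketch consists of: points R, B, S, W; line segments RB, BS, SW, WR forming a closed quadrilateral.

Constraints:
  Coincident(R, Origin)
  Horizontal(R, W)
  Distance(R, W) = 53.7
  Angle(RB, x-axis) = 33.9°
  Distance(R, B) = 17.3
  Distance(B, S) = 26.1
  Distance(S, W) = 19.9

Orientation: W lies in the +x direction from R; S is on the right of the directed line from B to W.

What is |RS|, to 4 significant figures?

35.48

Checks: |BS| = 26.10 ✓; |SW| = 19.90 ✓.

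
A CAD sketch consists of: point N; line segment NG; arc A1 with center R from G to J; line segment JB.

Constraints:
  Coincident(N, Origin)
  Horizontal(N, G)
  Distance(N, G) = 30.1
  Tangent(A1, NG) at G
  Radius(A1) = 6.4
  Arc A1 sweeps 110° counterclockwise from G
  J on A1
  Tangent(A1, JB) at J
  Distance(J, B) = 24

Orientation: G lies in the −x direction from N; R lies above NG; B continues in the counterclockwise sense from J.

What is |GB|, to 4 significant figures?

31.22

N is at the origin; N and G share the same y with |NG| = 30.1 and G on the −x side, so G = (-30.10, 0.000). A1 meets NG tangentially, so RG is at right angles to NG, so R = G + (0, 6.4) = (-30.10, 6.400). On A1, G sits at bearing -90° from R; a 110° counterclockwise sweep puts J at bearing 20°, so J = R + 6.4·(cos 20°, sin 20°) = (-24.09, 8.589). A1 meets JB tangentially, so RJ is at right angles to JB, so JB runs along (−sin 20°, cos 20°); with |JB| = 24.0, B = (-32.29, 31.14). Then |GB| = |B − G| = 31.22.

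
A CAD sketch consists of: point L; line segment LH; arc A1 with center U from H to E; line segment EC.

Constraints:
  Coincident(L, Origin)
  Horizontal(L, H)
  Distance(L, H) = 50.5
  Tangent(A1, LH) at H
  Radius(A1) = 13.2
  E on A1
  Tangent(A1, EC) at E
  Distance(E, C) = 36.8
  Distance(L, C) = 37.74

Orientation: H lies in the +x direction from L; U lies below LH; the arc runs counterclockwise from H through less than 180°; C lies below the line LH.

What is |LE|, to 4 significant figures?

40.51

Checks: L = (0.00, 0.00) ✓; |UE| = 13.20 ✓; ∠(UE, EC) = 90.00° ✓; |EC| = 36.80 ✓; |LC| = 37.74 ✓.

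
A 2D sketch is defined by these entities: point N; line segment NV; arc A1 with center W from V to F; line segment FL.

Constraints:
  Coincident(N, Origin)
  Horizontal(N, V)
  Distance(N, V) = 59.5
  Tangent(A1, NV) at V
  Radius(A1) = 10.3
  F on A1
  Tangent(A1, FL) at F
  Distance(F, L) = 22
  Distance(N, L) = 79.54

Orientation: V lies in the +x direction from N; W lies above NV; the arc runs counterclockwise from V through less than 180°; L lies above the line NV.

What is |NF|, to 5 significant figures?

70.134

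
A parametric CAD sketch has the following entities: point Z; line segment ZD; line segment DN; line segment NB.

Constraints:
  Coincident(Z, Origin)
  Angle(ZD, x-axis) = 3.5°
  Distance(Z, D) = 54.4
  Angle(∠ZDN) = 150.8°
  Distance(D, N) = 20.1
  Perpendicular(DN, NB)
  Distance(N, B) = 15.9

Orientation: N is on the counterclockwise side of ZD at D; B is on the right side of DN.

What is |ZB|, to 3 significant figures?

79.8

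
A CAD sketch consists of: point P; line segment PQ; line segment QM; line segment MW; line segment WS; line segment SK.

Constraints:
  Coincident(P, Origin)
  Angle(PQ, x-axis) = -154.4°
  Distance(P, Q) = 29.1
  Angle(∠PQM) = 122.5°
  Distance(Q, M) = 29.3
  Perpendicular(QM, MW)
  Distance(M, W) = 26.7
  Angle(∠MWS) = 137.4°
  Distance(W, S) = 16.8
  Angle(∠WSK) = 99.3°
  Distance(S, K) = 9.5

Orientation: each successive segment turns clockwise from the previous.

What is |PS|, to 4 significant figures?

36.57

P is at the origin; PQ runs at -154.4° with length 29.1, so Q = (-26.24, -12.57). ∠PQM = 122.5° gives QM at 148.1° from the x-axis; with |QM| = 29.3, M = (-51.12, 2.910). QM is perpendicular to MW, so MW runs at 58.10°; with |MW| = 26.7, W = (-37.01, 25.58). ∠MWS = 137.4° gives WS at 15.50° from the x-axis; with |WS| = 16.8, S = (-20.82, 30.07). Then |PS| = |S − P| = 36.57.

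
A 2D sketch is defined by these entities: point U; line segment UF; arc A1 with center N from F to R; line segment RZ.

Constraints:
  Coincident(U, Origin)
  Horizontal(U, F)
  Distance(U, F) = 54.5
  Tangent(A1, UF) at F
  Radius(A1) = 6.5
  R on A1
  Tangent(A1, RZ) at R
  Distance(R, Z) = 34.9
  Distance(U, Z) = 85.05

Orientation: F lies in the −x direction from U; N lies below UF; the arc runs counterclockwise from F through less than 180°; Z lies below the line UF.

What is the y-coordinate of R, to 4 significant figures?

-3.047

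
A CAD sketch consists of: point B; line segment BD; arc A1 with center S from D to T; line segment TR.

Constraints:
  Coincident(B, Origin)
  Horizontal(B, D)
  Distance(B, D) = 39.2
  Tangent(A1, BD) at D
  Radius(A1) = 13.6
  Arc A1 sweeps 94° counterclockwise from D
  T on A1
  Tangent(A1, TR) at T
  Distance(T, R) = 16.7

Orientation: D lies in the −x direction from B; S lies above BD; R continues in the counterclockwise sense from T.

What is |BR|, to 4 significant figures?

41.13

B is at the origin; BD is horizontal with |BD| = 39.2 and D on the −x side, so D = (-39.20, 0.000). Tangency of A1 to BD means the radius SD is perpendicular to BD, so S = D + (0, 13.6) = (-39.20, 13.60). On A1, D sits at bearing -90° from S; a 94° counterclockwise sweep puts T at bearing 4°, so T = S + 13.6·(cos 4°, sin 4°) = (-25.63, 14.55). A1 meets TR tangentially, so ST is at right angles to TR, so TR runs along (−sin 4°, cos 4°); with |TR| = 16.7, R = (-26.80, 31.21). Then |BR| = |R − B| = 41.13.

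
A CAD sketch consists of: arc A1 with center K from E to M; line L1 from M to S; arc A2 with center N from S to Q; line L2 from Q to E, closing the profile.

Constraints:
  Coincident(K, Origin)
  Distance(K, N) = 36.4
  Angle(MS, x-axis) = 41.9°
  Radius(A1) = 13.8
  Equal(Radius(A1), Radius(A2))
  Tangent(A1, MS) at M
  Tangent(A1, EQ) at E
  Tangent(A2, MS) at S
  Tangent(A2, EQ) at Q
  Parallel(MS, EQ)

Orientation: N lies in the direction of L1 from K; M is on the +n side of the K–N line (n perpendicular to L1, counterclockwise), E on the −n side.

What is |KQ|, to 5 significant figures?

38.928

Tangency of A1 to both parallel lines with radius 13.8 puts M and E at K ± 13.8·n: M = (-9.2161, 10.271), E = (9.2161, -10.271). Equal radii place S and Q the same way about N: S = N + 13.8·n = (17.877, 34.581), Q = N − 13.8·n = (36.309, 14.038). Then |KQ| = |Q − K| = 38.928.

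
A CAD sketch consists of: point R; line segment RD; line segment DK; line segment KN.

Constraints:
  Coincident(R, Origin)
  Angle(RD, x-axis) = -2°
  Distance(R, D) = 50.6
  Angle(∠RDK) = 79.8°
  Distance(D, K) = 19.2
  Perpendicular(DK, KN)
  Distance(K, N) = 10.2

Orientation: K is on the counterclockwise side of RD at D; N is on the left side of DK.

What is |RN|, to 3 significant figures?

40.9

R is at the origin; RD runs at -2.0° with length 50.6, so D = 50.6·(cos -2.0°, sin -2.0°) = (50.6, -1.77). ∠RDK = 79.8°, so DK runs at -2.0° + (180° − 79.8°) = 98.2° from the x-axis; with |DK| = 19.2, K = D + 19.2·(cos 98.2°, sin 98.2°) = (47.8, 17.2). The perpendicularity gives KN at right angles to DK; with |KN| = 10.2 on the left of DK, N = K + 10.2·(-0.990, -0.143) = (37.7, 15.8). Then |RN| = |N − R| = 40.9.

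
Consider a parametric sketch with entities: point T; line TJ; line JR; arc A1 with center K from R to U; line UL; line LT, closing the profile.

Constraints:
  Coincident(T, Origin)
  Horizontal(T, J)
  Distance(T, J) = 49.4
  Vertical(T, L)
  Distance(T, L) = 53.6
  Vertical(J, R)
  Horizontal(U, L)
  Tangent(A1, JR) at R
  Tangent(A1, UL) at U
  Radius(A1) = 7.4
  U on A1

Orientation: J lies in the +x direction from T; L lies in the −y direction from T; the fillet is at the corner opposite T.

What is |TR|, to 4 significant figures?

67.64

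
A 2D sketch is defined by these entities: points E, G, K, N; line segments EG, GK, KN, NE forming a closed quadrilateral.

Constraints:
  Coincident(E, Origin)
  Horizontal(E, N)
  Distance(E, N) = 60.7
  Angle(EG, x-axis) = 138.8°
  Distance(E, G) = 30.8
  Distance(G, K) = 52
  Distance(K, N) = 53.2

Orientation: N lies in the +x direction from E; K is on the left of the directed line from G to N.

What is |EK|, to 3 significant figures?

46.9

Checks: |GK| = 52.00 ✓; |KN| = 53.20 ✓.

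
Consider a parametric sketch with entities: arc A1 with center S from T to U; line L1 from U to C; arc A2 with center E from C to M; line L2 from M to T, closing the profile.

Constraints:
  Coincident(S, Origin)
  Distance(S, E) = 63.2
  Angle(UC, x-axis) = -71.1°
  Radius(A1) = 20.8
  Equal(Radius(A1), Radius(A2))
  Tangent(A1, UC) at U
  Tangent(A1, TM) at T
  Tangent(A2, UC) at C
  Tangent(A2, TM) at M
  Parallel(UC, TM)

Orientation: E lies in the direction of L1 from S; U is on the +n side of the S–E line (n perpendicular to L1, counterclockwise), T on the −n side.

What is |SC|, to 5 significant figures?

66.535

The slot axis is L1's direction at -71.1°, so u = (cos -71.1°, sin -71.1°) = (0.32392, -0.94609) and n = (−sin -71.1°, cos -71.1°) = (0.94609, 0.32392). S is at the origin and E lies 63.2 along u from S, so E = 63.2·u = (20.472, -59.793). Tangency of A1 to both parallel lines with radius 20.8 puts U and T at S ± 20.8·n: U = (19.679, 6.7375), T = (-19.679, -6.7375). Equal radii place C and M the same way about E: C = E + 20.8·n = (40.150, -53.055), M = E − 20.8·n = (0.79301, -66.530). Then |SC| = |C − S| = 66.535.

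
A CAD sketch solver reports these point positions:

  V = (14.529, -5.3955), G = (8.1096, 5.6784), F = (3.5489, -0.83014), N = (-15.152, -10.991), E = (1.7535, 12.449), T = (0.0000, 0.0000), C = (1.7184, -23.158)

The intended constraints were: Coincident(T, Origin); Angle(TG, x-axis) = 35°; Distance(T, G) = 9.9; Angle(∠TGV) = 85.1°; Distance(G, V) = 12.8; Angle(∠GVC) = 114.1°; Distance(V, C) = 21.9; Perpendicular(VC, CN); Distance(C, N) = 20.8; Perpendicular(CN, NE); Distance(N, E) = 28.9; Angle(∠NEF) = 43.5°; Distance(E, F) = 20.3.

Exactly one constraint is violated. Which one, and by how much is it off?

Distance(E, F) = 20.3 — off by 6.90.

T = (0.00, 0.00) ✓; TG at 35.00° ✓; |TG| = 9.900 ✓; ∠TGV = 85.10° ✓; |GV| = 12.80 ✓; ∠GVC = 114.1° ✓; |VC| = 21.90 ✓; ∠(VC, CN) = 90.00° ✓; |CN| = 20.80 ✓; ∠(CN, NE) = 90.00° ✓; |NE| = 28.90 ✓; ∠NEF = 43.50° ✓; |EF| = 13.40 ✗.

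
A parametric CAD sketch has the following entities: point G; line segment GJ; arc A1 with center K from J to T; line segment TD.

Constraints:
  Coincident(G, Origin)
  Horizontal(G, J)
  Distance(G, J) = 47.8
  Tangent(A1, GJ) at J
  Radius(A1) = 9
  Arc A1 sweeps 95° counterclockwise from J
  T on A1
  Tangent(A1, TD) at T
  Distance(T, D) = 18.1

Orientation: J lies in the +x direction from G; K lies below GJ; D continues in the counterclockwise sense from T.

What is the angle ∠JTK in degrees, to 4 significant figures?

42.50°

G is at the origin; G and J share the same y with |GJ| = 47.8 and J on the +x side, so J = (47.80, 0.000). The tangent condition forces KJ to be normal to GJ, so K = J + (0, -9) = (47.80, -9.000). On A1, J sits at bearing 90° from K; a 95° counterclockwise sweep puts T at bearing 185°, so T = K + 9.0·(cos 185°, sin 185°) = (38.83, -9.784). Then cos ∠JTK = TJ·TK / (|TJ||TK|), giving 42.50°.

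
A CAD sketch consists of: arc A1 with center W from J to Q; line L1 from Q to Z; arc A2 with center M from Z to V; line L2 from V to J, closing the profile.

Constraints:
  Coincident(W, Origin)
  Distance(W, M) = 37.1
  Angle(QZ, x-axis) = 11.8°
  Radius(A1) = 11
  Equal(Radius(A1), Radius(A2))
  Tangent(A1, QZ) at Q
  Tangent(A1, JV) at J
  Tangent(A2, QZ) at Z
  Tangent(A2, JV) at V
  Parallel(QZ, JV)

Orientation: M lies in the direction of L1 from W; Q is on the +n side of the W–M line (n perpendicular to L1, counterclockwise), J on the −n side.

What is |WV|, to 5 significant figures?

38.696

The slot axis is L1's direction at 11.8°, so u = (cos 11.8°, sin 11.8°) = (0.97887, 0.20450) and n = (−sin 11.8°, cos 11.8°) = (-0.20450, 0.97887). W is at the origin and M lies 37.1 along u from W, so M = 37.1·u = (36.316, 7.5868). Tangency of A1 to both parallel lines with radius 11.0 puts Q and J at W ± 11.0·n: Q = (-2.2495, 10.768), J = (2.2495, -10.768). Equal radii place Z and V the same way about M: Z = M + 11.0·n = (34.067, 18.354), V = M − 11.0·n = (38.565, -3.1807). Then |WV| = |V − W| = 38.696.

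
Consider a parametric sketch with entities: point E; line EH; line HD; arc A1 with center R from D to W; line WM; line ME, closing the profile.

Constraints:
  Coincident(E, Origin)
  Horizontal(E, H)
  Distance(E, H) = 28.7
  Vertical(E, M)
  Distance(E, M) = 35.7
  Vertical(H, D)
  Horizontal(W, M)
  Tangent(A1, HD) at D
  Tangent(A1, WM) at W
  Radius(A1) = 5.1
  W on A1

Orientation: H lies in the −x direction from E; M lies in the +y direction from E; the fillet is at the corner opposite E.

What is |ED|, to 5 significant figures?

41.953

E is at the origin; E and H share the same y with |EH| = 28.7 and H on the −x side, so H = (-28.700, 0.0000). EM is vertical with |EM| = 35.7 and M on the +y side, so M = (0.0000, 35.700). The virtual corner opposite E is at (-28.700, 35.700). Tangency of A1 to HD means the radius RD is perpendicular to HD and A1 meets WM tangentially, so RW is at right angles to WM, with radius 5.1, so the center R sits 5.1 in from both sides at R = (-23.600, 30.600). That places the tangent points at D = (-28.700, 30.600) on HD and W = (-23.600, 35.700) on WM. Then |ED| = |D − E| = 41.953.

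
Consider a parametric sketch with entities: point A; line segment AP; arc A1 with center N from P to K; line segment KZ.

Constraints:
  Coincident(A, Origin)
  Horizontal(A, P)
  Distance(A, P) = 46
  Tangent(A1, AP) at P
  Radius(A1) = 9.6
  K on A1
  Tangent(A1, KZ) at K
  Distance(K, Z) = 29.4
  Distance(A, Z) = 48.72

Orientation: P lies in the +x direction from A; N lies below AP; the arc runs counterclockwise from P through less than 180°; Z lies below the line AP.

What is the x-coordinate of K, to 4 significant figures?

36.53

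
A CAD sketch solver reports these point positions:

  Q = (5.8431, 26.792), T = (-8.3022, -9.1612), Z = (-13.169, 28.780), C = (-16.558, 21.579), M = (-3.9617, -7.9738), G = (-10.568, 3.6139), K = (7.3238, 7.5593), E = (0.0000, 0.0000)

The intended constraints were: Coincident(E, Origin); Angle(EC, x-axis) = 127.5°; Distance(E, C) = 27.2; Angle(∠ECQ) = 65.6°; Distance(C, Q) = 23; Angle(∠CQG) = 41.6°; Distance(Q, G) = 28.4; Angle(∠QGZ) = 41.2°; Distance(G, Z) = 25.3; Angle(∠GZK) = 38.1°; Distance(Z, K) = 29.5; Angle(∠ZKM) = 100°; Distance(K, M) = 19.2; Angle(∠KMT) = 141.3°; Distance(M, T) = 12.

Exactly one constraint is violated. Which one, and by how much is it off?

Distance(M, T) = 12 — off by 7.50.

E = (0.00, 0.00) ✓; EC at 127.5° ✓; |EC| = 27.20 ✓; ∠ECQ = 65.60° ✓; |CQ| = 23.00 ✓; ∠CQG = 41.60° ✓; |QG| = 28.40 ✓; ∠QGZ = 41.20° ✓; |GZ| = 25.30 ✓; ∠GZK = 38.10° ✓; |ZK| = 29.50 ✓; ∠ZKM = 100.0° ✓; |KM| = 19.20 ✓; ∠KMT = 141.3° ✓; |MT| = 4.500 ✗.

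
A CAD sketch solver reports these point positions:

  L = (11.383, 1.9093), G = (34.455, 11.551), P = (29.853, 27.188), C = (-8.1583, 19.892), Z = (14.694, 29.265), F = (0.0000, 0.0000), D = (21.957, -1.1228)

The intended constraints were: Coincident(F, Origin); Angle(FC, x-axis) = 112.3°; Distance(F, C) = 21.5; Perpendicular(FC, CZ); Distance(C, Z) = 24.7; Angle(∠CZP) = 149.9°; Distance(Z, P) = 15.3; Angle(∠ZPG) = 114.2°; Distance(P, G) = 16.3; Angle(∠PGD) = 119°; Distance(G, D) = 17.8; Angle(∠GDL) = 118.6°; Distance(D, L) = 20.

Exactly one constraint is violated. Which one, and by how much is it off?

Distance(D, L) = 20 — off by 9.00.

F = (0.00, 0.00) ✓; FC at 112.3° ✓; |FC| = 21.50 ✓; ∠(FC, CZ) = 90.00° ✓; |CZ| = 24.70 ✓; ∠CZP = 149.9° ✓; |ZP| = 15.30 ✓; ∠ZPG = 114.2° ✓; |PG| = 16.30 ✓; ∠PGD = 119.0° ✓; |GD| = 17.80 ✓; ∠GDL = 118.6° ✓; |DL| = 11.00 ✗.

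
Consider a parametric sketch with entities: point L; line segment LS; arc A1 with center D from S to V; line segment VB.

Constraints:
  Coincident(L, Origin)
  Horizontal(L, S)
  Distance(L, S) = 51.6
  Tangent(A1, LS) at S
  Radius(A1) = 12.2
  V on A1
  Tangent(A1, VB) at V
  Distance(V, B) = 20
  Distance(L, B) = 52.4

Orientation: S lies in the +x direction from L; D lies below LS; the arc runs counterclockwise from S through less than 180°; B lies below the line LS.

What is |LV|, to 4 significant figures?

41.51

L is at the origin; LS is horizontal with |LS| = 51.6 and S on the +x side, so S = (51.60, 0.000). A1 meets LS tangentially, so DS is at right angles to LS, so D = S + (0, -12.2) = (51.60, -12.20). Since DV ⟂ VB (tangency), |DB| = √(12.2² + 20.0²) = 23.43 regardless of where V sits on A1. So B lies on both circle(L, 52.4) and circle(D, 23.43); the below-LS intersection is B = (40.74, -32.96). V is the foot of the tangent from B: V = (39.43, -13.00).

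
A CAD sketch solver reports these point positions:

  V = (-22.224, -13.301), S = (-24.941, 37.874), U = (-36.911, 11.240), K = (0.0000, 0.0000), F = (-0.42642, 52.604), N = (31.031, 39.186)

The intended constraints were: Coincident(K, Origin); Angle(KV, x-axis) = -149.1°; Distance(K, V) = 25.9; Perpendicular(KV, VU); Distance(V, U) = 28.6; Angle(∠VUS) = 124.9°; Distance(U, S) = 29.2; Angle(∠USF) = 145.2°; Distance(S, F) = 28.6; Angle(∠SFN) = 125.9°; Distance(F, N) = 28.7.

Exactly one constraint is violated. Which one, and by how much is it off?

Distance(F, N) = 28.7 — off by 5.50.

K = (0.00, 0.00) ✓; KV at -149.1° ✓; |KV| = 25.90 ✓; ∠(KV, VU) = 90.00° ✓; |VU| = 28.60 ✓; ∠VUS = 124.9° ✓; |US| = 29.20 ✓; ∠USF = 145.2° ✓; |SF| = 28.60 ✓; ∠SFN = 125.9° ✓; |FN| = 34.20 ✗.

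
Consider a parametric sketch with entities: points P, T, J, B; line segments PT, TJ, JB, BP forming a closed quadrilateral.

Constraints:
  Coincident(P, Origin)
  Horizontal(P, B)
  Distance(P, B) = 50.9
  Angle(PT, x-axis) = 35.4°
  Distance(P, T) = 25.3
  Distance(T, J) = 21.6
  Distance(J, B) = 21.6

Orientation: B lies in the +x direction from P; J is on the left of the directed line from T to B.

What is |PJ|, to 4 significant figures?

46.02

Checks: |TJ| = 21.60 ✓; |JB| = 21.60 ✓.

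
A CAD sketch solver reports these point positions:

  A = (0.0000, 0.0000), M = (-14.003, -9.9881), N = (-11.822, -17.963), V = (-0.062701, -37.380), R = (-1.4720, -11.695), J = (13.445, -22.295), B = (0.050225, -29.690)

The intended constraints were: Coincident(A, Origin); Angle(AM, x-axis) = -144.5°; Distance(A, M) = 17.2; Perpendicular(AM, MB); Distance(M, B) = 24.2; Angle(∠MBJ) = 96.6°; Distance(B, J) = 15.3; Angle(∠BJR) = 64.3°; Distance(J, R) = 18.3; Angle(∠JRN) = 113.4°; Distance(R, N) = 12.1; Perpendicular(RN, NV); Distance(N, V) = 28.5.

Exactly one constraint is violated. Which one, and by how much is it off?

Distance(N, V) = 28.5 — off by 5.80.

A = (0.00, 0.00) ✓; AM at -144.5° ✓; |AM| = 17.20 ✓; ∠(AM, MB) = 90.00° ✓; |MB| = 24.20 ✓; ∠MBJ = 96.60° ✓; |BJ| = 15.30 ✓; ∠BJR = 64.30° ✓; |JR| = 18.30 ✓; ∠JRN = 113.4° ✓; |RN| = 12.10 ✓; ∠(RN, NV) = 90.00° ✓; |NV| = 22.70 ✗.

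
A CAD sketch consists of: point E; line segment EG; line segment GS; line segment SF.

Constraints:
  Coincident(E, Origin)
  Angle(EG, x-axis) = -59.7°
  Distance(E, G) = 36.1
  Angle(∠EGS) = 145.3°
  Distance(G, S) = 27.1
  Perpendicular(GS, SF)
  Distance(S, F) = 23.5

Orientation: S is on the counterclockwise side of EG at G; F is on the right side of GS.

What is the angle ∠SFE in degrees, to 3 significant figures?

52.2°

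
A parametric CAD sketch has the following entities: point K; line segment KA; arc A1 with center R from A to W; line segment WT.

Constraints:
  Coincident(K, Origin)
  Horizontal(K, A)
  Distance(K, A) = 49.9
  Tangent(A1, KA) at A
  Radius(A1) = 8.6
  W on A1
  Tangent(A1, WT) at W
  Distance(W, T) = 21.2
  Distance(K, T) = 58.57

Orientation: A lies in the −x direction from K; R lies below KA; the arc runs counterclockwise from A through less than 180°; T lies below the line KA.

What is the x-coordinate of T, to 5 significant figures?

-49.396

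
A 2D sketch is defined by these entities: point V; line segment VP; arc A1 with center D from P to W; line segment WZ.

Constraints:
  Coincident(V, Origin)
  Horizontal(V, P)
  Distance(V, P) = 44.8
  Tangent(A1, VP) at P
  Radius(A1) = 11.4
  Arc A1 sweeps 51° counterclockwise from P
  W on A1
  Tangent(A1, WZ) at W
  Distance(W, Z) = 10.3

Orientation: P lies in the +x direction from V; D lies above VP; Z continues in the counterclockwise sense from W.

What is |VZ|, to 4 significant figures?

61.37

V is at the origin; VP is horizontal with |VP| = 44.8 and P on the +x side, so P = (44.80, 0.000). A1 meets VP tangentially, so DP is at right angles to VP, so D = P + (0, 11.4) = (44.80, 11.40). On A1, P sits at bearing -90° from D; a 51° counterclockwise sweep puts W at bearing -39°, so W = D + 11.4·(cos -39°, sin -39°) = (53.66, 4.226). A1 meets WZ tangentially, so DW is at right angles to WZ, so WZ runs along (−sin -39°, cos -39°); with |WZ| = 10.3, Z = (60.14, 12.23). Then |VZ| = |Z − V| = 61.37.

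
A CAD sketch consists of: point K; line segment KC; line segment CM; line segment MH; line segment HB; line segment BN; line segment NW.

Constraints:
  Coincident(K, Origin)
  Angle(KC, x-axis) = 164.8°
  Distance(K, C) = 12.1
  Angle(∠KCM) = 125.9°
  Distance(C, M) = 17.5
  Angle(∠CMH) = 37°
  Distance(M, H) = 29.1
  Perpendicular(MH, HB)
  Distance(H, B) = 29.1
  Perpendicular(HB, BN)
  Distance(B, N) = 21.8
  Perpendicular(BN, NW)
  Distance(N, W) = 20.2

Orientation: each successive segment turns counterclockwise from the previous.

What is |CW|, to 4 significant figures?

6.873

K is at the origin; KC runs at 164.8° with length 12.1, so C = (-11.68, 3.172). ∠KCM = 125.9° gives CM at -141.1° from the x-axis; with |CM| = 17.5, M = (-25.30, -7.817). ∠CMH = 37.0° gives MH at 1.900° from the x-axis; with |MH| = 29.1, H = (3.788, -6.852). MH is perpendicular to HB, so HB runs at 91.90°; with |HB| = 29.1, B = (2.823, 22.23). HB ⟂ BN, so BN runs at -178.1°; with |BN| = 21.8, N = (-18.96, 21.51). BN is perpendicular to NW, so NW runs at -88.10°; with |NW| = 20.2, W = (-18.30, 1.320). Then |CW| = |W − C| = 6.873.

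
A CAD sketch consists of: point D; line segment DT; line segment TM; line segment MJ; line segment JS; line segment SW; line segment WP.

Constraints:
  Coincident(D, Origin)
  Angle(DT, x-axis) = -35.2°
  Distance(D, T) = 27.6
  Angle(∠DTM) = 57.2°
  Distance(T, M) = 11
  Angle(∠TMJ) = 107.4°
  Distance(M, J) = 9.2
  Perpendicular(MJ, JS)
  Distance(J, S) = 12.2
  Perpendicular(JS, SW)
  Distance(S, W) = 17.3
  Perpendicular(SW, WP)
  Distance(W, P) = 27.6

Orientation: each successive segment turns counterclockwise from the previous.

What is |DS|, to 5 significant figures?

16.762

D is at the origin; DT runs at -35.2° with length 27.6, so T = (22.553, -15.910). ∠DTM = 57.2° gives TM at 87.600° from the x-axis; with |TM| = 11.0, M = (23.014, -4.9192). ∠TMJ = 107.4° gives MJ at 160.20° from the x-axis; with |MJ| = 9.2, J = (14.358, -1.8028). MJ is perpendicular to JS, so JS runs at -109.80°; with |JS| = 12.2, S = (10.225, -13.282). Then |DS| = |S − D| = 16.762.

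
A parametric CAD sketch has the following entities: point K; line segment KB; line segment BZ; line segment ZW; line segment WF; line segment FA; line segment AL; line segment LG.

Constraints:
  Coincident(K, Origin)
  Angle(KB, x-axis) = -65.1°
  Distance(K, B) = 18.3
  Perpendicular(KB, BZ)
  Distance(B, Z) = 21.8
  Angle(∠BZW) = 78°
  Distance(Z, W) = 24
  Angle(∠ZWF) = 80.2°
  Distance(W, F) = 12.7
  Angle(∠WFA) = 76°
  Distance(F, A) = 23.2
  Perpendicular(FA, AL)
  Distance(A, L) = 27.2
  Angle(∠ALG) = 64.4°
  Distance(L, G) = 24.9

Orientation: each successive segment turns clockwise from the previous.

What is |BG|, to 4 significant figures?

33.53

K is at the origin; KB runs at -65.1° with length 18.3, so B = (7.705, -16.60). KB ⟂ BZ, so BZ runs at -155.1°; with |BZ| = 21.8, Z = (-12.07, -25.78). ∠BZW = 78.0° gives ZW at 102.9° from the x-axis; with |ZW| = 24.0, W = (-17.43, -2.383). ∠ZWF = 80.2° gives WF at 3.100° from the x-axis; with |WF| = 12.7, F = (-4.745, -1.696). ∠WFA = 76.0° gives FA at -100.9° from the x-axis; with |FA| = 23.2, A = (-9.132, -24.48). FA is perpendicular to AL, so AL runs at 169.1°; with |AL| = 27.2, L = (-35.84, -19.33). ∠ALG = 64.4° gives LG at 53.50° from the x-axis; with |LG| = 24.9, G = (-21.03, 0.6816). Then |BG| = |G − B| = 33.53.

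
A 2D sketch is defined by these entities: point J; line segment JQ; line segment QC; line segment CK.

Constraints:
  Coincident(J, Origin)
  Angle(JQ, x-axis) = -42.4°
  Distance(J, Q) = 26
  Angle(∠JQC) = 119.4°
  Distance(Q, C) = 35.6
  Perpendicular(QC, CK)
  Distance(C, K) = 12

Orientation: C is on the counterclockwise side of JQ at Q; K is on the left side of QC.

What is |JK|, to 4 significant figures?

49.52

J is at the origin; JQ runs at -42.4° with length 26.0, so Q = 26.0·(cos -42.4°, sin -42.4°) = (19.20, -17.53). ∠JQC = 119.4°, so QC runs at -42.4° + (180° − 119.4°) = 18.20° from the x-axis; with |QC| = 35.6, C = Q + 35.6·(cos 18.20°, sin 18.20°) = (53.02, -6.413). QC is perpendicular to CK; with |CK| = 12.0 on the left of QC, K = C + 12.0·(-0.3123, 0.9500) = (49.27, 4.987). Then |JK| = |K − J| = 49.52.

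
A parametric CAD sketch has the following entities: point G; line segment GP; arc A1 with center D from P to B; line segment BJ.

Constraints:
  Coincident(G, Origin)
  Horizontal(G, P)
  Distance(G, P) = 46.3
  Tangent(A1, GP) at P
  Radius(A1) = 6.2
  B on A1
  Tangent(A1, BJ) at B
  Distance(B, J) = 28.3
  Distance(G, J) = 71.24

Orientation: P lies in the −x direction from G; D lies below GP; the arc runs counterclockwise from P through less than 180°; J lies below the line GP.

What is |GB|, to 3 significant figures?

51.8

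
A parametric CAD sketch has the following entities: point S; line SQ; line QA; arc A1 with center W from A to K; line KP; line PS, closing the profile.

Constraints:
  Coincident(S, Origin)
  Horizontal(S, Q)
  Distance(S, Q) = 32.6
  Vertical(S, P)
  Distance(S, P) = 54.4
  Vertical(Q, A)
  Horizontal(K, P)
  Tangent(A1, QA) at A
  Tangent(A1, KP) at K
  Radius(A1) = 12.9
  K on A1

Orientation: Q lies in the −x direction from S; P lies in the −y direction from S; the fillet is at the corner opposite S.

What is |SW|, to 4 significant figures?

45.94

S is at the origin; SQ is horizontal with |SQ| = 32.6 and Q on the −x side, so Q = (-32.60, 0.000). S and P share the same x with |SP| = 54.4 and P on the −y side, so P = (0.000, -54.40). The virtual corner opposite S is at (-32.60, -54.40). Since A1 is tangent to QA there, WA ⟂ QA and the tangent condition forces WK to be normal to KP, with radius 12.9, so the center W sits 12.9 in from both sides at W = (-19.70, -41.50). Then |SW| = |W − S| = 45.94.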